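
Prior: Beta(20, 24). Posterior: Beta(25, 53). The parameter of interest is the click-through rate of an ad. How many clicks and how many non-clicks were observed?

5 clicks and 29 non-clicks

A Beta(a, b) prior with s successes and f failures in binomial data gives a Beta(a+s, b+f) posterior.
Match parameters: s=25−20=5, f=53−24=29.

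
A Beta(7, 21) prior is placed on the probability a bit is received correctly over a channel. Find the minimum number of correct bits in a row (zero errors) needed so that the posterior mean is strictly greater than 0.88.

k = 148

After k correct bits and 0 errors the posterior is Beta(7+k, 21), with mean (7+k)/(7+21+k).
Set (7+k)/(28+k) > 0.88 and solve: k > (0.88·28 − 7)/(1 − 0.88) = 147.000.
The smallest integer exceeding 147.000 is 148, and checking k=148: (155)/(176) = 0.8807 > 0.88.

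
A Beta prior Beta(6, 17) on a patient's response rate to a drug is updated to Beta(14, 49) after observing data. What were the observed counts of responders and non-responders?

Beta is conjugate to the binomial likelihood: posterior = Beta(a+s, b+f).
Match parameters: s=14−6=8, f=49−17=32.

8 responders and 32 non-responders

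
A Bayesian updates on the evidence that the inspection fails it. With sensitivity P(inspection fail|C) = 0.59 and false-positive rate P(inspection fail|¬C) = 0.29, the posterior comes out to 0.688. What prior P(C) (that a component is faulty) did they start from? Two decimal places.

In odds form, posterior odds = prior odds × likelihood ratio, so prior odds = posterior odds ÷ LR.
Posterior odds = 0.688/(1−0.688) = 2.2051. LR = 0.59/0.29 = 2.0345.
Prior odds = 2.2051/2.0345 = 1.0839, so P(C) = 1.0839/(1+1.0839) ≈ 0.52.

P(C) = 0.52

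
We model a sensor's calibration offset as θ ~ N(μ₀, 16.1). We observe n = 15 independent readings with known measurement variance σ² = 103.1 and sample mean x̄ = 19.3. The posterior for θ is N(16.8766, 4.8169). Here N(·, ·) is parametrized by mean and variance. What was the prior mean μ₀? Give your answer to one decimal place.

The posterior mean is a precision-weighted average: μ_n = (τ₀μ₀ + τ_data·x̄)/(τ₀+τ_data), with τ₀=1/σ₀² and τ_data=n/σ².
Here τ₀ = 1/16.1 = 0.062112 and τ_data = 15/103.1 = 0.145490, so τ_n = 0.207602.
Rearranging for μ₀: μ₀ = (μ_n·τ_n − τ_data·x̄)/τ₀ = (16.8766·0.207602 − 0.145490·19.3) / 0.062112 = 0.695659/0.062112 ≈ 11.2.

μ₀ = 11.2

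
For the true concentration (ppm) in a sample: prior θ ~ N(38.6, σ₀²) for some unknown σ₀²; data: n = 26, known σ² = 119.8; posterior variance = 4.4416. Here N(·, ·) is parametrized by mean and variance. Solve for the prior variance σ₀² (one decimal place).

Posterior precision equals prior precision plus data precision: 1/σ_n² = 1/σ₀² + n/σ².
So 1/σ₀² = 1/4.4416 − 26/119.8 = 0.225144 − 0.217028 = 0.008116.
Hence σ₀² = 1/0.008116 ≈ 123.2.

σ₀² = 123.2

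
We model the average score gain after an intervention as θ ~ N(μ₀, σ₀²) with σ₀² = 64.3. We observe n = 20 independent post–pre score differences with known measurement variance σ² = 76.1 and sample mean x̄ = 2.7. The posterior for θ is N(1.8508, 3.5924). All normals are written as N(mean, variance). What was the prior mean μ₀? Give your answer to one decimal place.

With known observation variance, the Normal–Normal posterior has precision τ_n = τ₀ + n/σ² and mean μ_n = (τ₀μ₀ + (n/σ²)x̄)/τ_n.
Here τ₀ = 1/64.3 = 0.015552 and τ_data = 20/76.1 = 0.262812, so τ_n = 0.278364.
Rearranging for μ₀: μ₀ = (μ_n·τ_n − τ_data·x̄)/τ₀ = (1.8508·0.278364 − 0.262812·2.7) / 0.015552 = -0.194396/0.015552 ≈ -12.5.

μ₀ = -12.5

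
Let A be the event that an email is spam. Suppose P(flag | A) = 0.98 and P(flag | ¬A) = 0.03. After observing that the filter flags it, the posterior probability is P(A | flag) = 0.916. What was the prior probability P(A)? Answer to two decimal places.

P(A) = 0.25

Bayes' rule in odds form gives O(A|E) = O(A)·[P(E|A)/P(E|¬A)], hence O(A) = O(A|E)/LR.
Posterior odds = 0.916/(1−0.916) = 10.9048. LR = 0.98/0.03 = 32.6667.
Prior odds = 10.9048/32.6667 = 0.3338, so P(A) = 0.3338/(1+0.3338) ≈ 0.25.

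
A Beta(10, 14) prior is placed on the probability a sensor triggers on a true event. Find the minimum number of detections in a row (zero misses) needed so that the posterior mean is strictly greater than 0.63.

k = 14

After k detections and 0 misses the posterior is Beta(10+k, 14), with mean (10+k)/(10+14+k).
Set (10+k)/(24+k) > 0.63 and solve: k > (0.63·24 − 10)/(1 − 0.63) = 13.838.
The smallest integer exceeding 13.838 is 14.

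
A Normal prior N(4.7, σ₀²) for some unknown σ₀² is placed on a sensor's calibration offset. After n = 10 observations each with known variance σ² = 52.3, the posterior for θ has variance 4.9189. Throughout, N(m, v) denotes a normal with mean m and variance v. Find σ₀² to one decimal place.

σ₀² = 82.7

For the Normal–Normal model with known σ², precisions add: τ_n = τ₀ + n/σ².
So 1/σ₀² = 1/4.9189 − 10/52.3 = 0.203297 − 0.191205 = 0.012092.
Hence σ₀² = 1/0.012092 ≈ 82.7.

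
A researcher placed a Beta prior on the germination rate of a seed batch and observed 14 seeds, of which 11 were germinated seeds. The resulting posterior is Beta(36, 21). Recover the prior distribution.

Beta(25, 18)

Beta is conjugate to the binomial likelihood: posterior = Beta(α+s, β+f).
Subtract the data counts: 36−11=25, 21−3=18.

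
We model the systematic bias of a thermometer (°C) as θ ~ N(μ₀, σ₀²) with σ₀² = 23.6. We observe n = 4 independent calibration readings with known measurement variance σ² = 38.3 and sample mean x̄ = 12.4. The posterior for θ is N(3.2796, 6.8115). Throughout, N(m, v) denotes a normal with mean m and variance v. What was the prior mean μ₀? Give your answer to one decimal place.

μ₀ = -19.2

With known observation variance, the Normal–Normal posterior has precision τ_n = τ₀ + n/σ² and mean μ_n = (τ₀μ₀ + (n/σ²)x̄)/τ_n.
Here τ₀ = 1/23.6 = 0.042373 and τ_data = 4/38.3 = 0.104439, so τ_n = 0.146812.
Rearranging for μ₀: μ₀ = (μ_n·τ_n − τ_data·x̄)/τ₀ = (3.2796·0.146812 − 0.104439·12.4) / 0.042373 = -0.813559/0.042373 ≈ -19.2.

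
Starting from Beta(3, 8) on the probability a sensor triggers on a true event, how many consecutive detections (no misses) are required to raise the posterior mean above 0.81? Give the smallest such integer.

After k detections and 0 misses the posterior is Beta(3+k, 8), with mean (3+k)/(3+8+k).
Set (3+k)/(11+k) > 0.81 and solve: k > (0.81·11 − 3)/(1 − 0.81) = 31.105.
The smallest integer exceeding 31.105 is 32, and checking k=32: (35)/(43) = 0.8140 > 0.81.

k = 32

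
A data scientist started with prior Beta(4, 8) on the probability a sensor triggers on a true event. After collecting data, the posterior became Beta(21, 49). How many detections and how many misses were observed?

17 detections and 41 misses

Under Beta–binomial conjugacy the posterior parameters are (α+s, β+f).
Match parameters: s=21−4=17, f=49−8=41.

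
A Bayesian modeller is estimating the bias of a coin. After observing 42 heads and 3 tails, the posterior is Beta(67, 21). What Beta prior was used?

Beta(25, 18)

Under Beta–binomial conjugacy the posterior parameters are (a+s, b+f).
So a = 67 − 42 = 25 and b = 21 − 3 = 18.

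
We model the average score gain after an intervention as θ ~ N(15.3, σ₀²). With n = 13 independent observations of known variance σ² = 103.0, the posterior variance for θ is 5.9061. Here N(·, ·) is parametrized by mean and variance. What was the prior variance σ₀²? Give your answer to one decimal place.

σ₀² = 23.2

For the Normal–Normal model with known σ², precisions add: τ_n = τ₀ + n/σ².
So 1/σ₀² = 1/5.9061 − 13/103.0 = 0.169316 − 0.126214 = 0.043102.
Hence σ₀² = 1/0.043102 ≈ 23.2.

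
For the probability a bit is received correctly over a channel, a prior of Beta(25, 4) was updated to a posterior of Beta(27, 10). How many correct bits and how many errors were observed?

A Beta(a, b) prior with s successes and f failures in binomial data gives a Beta(a+s, b+f) posterior.
Match parameters: s=27−25=2, f=10−4=6.

2 correct bits and 6 errors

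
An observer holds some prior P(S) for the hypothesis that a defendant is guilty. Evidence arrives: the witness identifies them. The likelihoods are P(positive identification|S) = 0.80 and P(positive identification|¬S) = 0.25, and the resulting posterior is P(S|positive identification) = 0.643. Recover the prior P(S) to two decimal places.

In odds form, posterior odds = prior odds × likelihood ratio, so prior odds = posterior odds ÷ LR.
Posterior odds = 0.643/(1−0.643) = 1.8011. LR = 0.80/0.25 = 3.2000.
Prior odds = 1.8011/3.2000 = 0.5628, so P(S) = 0.5628/(1+0.5628) ≈ 0.36.

P(S) = 0.36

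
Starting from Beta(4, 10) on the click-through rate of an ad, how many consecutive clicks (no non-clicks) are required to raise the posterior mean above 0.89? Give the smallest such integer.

k = 77

After k clicks and 0 non-clicks the posterior is Beta(4+k, 10), with mean (4+k)/(4+10+k).
Set (4+k)/(14+k) > 0.89 and solve: k > (0.89·14 − 4)/(1 − 0.89) = 76.909.
The smallest integer exceeding 76.909 is 77.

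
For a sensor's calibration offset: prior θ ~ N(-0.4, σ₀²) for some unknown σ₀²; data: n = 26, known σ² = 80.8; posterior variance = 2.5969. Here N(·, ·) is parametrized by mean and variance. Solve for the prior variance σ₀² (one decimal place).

σ₀² = 15.8

For the Normal–Normal model with known σ², precisions add: τ_n = τ₀ + n/σ².
So 1/σ₀² = 1/2.5969 − 26/80.8 = 0.385075 − 0.321782 = 0.063293.
Hence σ₀² = 1/0.063293 ≈ 15.8.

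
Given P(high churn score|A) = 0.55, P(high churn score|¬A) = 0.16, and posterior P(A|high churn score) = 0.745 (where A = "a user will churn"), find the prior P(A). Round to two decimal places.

In odds form, posterior odds = prior odds × likelihood ratio, so prior odds = posterior odds ÷ LR.
Posterior odds = 0.745/(1−0.745) = 2.9216. LR = 0.55/0.16 = 3.4375.
Prior odds = 2.9216/3.4375 = 0.8499, so P(A) = 0.8499/(1+0.8499) ≈ 0.46.

P(A) = 0.46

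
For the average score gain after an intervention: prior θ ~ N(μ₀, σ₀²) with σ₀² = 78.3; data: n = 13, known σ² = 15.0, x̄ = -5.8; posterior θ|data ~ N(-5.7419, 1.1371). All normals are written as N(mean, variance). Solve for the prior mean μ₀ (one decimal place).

The posterior mean is a precision-weighted average: μ_n = (τ₀μ₀ + τ_data·x̄)/(τ₀+τ_data), with τ₀=1/σ₀² and τ_data=n/σ².
Here τ₀ = 1/78.3 = 0.012771 and τ_data = 13/15.0 = 0.866667, so τ_n = 0.879438.
Rearranging for μ₀: μ₀ = (μ_n·τ_n − τ_data·x̄)/τ₀ = (-5.7419·0.879438 − 0.866667·-5.8) / 0.012771 = -0.022976/0.012771 ≈ -1.8.

μ₀ = -1.8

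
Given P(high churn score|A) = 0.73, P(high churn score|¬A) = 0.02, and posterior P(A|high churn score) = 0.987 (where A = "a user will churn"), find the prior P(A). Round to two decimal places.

P(A) = 0.68

Bayes' rule in odds form gives O(A|E) = O(A)·[P(E|A)/P(E|¬A)], hence O(A) = O(A|E)/LR.
Posterior odds = 0.987/(1−0.987) = 75.9231. LR = 0.73/0.02 = 36.5000.
Prior odds = 75.9231/36.5000 = 2.0801, so P(A) = 2.0801/(1+2.0801) ≈ 0.68.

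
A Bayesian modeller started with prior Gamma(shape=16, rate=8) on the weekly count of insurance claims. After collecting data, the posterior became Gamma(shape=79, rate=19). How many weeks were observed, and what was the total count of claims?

Gamma–Poisson conjugacy: posterior shape = α + Σxᵢ, posterior rate = β + n.
Matching: Σxᵢ = 79 − 16 = 63 and n = 19 − 8 = 11.

n = 11 weeks with total 63 claims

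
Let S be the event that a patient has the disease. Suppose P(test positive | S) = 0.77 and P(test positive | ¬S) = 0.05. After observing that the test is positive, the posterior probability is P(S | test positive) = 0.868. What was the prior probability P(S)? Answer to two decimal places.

In odds form, posterior odds = prior odds × likelihood ratio, so prior odds = posterior odds ÷ LR.
Posterior odds = 0.868/(1−0.868) = 6.5758. LR = 0.77/0.05 = 15.4000.
Prior odds = 6.5758/15.4000 = 0.4270, so P(S) = 0.4270/(1+0.4270) ≈ 0.30.

P(S) = 0.30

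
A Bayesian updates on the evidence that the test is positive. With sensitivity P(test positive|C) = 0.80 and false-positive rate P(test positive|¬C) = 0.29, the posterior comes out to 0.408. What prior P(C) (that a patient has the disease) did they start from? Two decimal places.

P(C) = 0.20

In odds form, posterior odds = prior odds × likelihood ratio, so prior odds = posterior odds ÷ LR.
Posterior odds = 0.408/(1−0.408) = 0.6892. LR = 0.80/0.29 = 2.7586.
Prior odds = 0.6892/2.7586 = 0.2498, so P(C) = 0.2498/(1+0.2498) ≈ 0.20.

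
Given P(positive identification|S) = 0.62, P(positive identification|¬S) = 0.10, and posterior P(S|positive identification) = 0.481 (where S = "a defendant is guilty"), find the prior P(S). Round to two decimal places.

P(S) = 0.13

Bayes' rule in odds form gives O(S|E) = O(S)·[P(E|S)/P(E|¬S)], hence O(S) = O(S|E)/LR.
Posterior odds = 0.481/(1−0.481) = 0.9268. LR = 0.62/0.10 = 6.2000.
Prior odds = 0.9268/6.2000 = 0.1495, so P(S) = 0.1495/(1+0.1495) ≈ 0.13.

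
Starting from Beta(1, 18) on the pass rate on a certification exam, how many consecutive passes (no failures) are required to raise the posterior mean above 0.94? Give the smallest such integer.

k = 282

After k passes and 0 failures the posterior is Beta(1+k, 18), with mean (1+k)/(1+18+k).
Set (1+k)/(19+k) > 0.94 and solve: k > (0.94·19 − 1)/(1 − 0.94) = 281.000.
The smallest integer exceeding 281.000 is 282.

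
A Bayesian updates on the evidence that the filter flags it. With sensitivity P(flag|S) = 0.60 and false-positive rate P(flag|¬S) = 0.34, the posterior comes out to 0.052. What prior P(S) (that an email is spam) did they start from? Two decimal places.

P(S) = 0.03

In odds form, posterior odds = prior odds × likelihood ratio, so prior odds = posterior odds ÷ LR.
Posterior odds = 0.052/(1−0.052) = 0.0549. LR = 0.60/0.34 = 1.7647.
Prior odds = 0.0549/1.7647 = 0.0311, so P(S) = 0.0311/(1+0.0311) ≈ 0.03.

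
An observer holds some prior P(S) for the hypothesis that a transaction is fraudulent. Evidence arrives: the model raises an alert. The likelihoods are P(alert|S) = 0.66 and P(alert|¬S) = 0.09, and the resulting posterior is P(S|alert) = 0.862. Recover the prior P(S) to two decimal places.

In odds form, posterior odds = prior odds × likelihood ratio, so prior odds = posterior odds ÷ LR.
Posterior odds = 0.862/(1−0.862) = 6.2464. LR = 0.66/0.09 = 7.3333.
Prior odds = 6.2464/7.3333 = 0.8518, so P(S) = 0.8518/(1+0.8518) ≈ 0.46.

P(S) = 0.46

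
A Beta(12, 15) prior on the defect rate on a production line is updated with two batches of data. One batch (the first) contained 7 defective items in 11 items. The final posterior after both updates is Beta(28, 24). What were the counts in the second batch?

Because Beta–binomial updating is additive in the counts, the combined data contributed (α_post−α_prior, β_post−β_prior) successes and failures.
Total across both batches: 28−12=16 defective items, 24−15=9 good items.
Subtract the first batch: 16−7=9 defective items and 9−4=5 good items.

9 defective items and 5 good items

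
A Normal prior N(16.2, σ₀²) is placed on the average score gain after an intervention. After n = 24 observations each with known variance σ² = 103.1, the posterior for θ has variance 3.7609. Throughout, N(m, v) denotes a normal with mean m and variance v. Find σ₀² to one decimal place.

σ₀² = 30.2

For the Normal–Normal model with known σ², precisions add: τ_n = τ₀ + n/σ².
So 1/σ₀² = 1/3.7609 − 24/103.1 = 0.265894 − 0.232784 = 0.033110.
Hence σ₀² = 1/0.033110 ≈ 30.2.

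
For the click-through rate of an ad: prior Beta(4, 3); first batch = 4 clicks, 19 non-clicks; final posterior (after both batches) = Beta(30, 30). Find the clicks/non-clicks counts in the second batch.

22 clicks and 8 non-clicks

Because Beta–binomial updating is additive in the counts, the combined data contributed (α_post−α_prior, β_post−β_prior) successes and failures.
Total across both batches: 30−4=26 clicks, 30−3=27 non-clicks.
Subtract the first batch: 26−4=22 clicks and 27−19=8 non-clicks.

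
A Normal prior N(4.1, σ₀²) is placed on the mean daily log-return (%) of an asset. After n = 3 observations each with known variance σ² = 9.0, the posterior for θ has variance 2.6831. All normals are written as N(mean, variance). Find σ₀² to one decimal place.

Posterior precision equals prior precision plus data precision: 1/σ_n² = 1/σ₀² + n/σ².
So 1/σ₀² = 1/2.6831 − 3/9.0 = 0.372703 − 0.333333 = 0.039370.
Hence σ₀² = 1/0.039370 ≈ 25.4.

σ₀² = 25.4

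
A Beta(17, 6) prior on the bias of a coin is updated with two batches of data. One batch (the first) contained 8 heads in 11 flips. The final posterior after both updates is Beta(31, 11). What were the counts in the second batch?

6 heads and 2 tails

Sequential conjugate updates are equivalent to a single update on the pooled data, so total successes = posterior α − prior α and total failures = posterior β − prior β.
Total across both batches: 31−17=14 heads, 11−6=5 tails.
Subtract the first batch: 14−8=6 heads and 5−3=2 tails.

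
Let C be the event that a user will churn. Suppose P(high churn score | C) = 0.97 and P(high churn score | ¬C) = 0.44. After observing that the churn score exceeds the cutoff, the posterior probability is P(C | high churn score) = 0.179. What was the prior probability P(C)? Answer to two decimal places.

P(C) = 0.09

Bayes' rule in odds form gives O(C|E) = O(C)·[P(E|C)/P(E|¬C)], hence O(C) = O(C|E)/LR.
Posterior odds = 0.179/(1−0.179) = 0.2180. LR = 0.97/0.44 = 2.2045.
Prior odds = 0.2180/2.2045 = 0.0989, so P(C) = 0.0989/(1+0.0989) ≈ 0.09.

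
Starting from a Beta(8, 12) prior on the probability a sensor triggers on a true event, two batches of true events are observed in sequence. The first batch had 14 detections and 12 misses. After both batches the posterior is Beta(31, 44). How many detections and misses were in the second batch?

Because Beta–binomial updating is additive in the counts, the combined data contributed (α_post−α_prior, β_post−β_prior) successes and failures.
Total across both batches: 31−8=23 detections, 44−12=32 misses.
Subtract the first batch: 23−14=9 detections and 32−12=20 misses.

9 detections and 20 misses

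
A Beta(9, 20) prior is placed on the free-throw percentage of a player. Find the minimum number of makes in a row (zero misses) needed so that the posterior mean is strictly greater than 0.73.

k = 46

After k makes and 0 misses the posterior is Beta(9+k, 20), with mean (9+k)/(9+20+k).
Set (9+k)/(29+k) > 0.73 and solve: k > (0.73·29 − 9)/(1 − 0.73) = 45.074.
The smallest integer exceeding 45.074 is 46, and checking k=46: (55)/(75) = 0.7333 > 0.73.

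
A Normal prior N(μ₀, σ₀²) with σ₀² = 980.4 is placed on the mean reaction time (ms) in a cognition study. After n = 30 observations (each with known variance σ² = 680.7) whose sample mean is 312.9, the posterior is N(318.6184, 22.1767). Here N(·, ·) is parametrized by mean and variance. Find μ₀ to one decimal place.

μ₀ = 565.7

With known observation variance, the Normal–Normal posterior has precision τ_n = τ₀ + n/σ² and mean μ_n = (τ₀μ₀ + (n/σ²)x̄)/τ_n.
Here τ₀ = 1/980.4 = 0.001020 and τ_data = 30/680.7 = 0.044072, so τ_n = 0.045092.
Rearranging for μ₀: μ₀ = (μ_n·τ_n − τ_data·x̄)/τ₀ = (318.6184·0.045092 − 0.044072·312.9) / 0.001020 = 0.577012/0.001020 ≈ 565.7.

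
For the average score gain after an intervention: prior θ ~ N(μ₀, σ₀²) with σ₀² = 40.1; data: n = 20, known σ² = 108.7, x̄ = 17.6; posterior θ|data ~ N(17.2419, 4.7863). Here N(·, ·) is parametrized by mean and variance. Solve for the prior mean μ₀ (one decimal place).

μ₀ = 14.6

The posterior mean is a precision-weighted average: μ_n = (τ₀μ₀ + τ_data·x̄)/(τ₀+τ_data), with τ₀=1/σ₀² and τ_data=n/σ².
Here τ₀ = 1/40.1 = 0.024938 and τ_data = 20/108.7 = 0.183993, so τ_n = 0.208931.
Rearranging for μ₀: μ₀ = (μ_n·τ_n − τ_data·x̄)/τ₀ = (17.2419·0.208931 − 0.183993·17.6) / 0.024938 = 0.364091/0.024938 ≈ 14.6.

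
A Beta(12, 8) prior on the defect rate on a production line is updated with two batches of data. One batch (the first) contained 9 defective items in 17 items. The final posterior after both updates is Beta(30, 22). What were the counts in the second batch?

9 defective items and 6 good items

Because Beta–binomial updating is additive in the counts, the combined data contributed (α_post−α_prior, β_post−β_prior) successes and failures.
Total across both batches: 30−12=18 defective items, 22−8=14 good items.
Subtract the first batch: 18−9=9 defective items and 14−8=6 good items.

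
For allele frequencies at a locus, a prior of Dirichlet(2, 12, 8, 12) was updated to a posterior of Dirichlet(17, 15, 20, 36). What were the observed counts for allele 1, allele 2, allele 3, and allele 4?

For a Dirichlet(α) prior with multinomial counts c, the posterior is Dirichlet(α + c) componentwise.
Counts are posterior − prior componentwise: 17−2=15, 15−12=3, 20−8=12, 36−12=24.

counts (15, 3, 12, 24)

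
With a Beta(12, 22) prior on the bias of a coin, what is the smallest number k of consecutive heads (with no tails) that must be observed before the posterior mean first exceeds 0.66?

After k heads and 0 tails the posterior is Beta(12+k, 22), with mean (12+k)/(12+22+k).
Set (12+k)/(34+k) > 0.66 and solve: k > (0.66·34 − 12)/(1 − 0.66) = 30.706.
The smallest integer exceeding 30.706 is 31.

k = 31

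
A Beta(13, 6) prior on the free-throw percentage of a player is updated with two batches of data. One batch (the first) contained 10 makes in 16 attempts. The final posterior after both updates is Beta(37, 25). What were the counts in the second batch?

Because Beta–binomial updating is additive in the counts, the combined data contributed (α_post−α_prior, β_post−β_prior) successes and failures.
Total across both batches: 37−13=24 makes, 25−6=19 misses.
Subtract the first batch: 24−10=14 makes and 19−6=13 misses.

14 makes and 13 misses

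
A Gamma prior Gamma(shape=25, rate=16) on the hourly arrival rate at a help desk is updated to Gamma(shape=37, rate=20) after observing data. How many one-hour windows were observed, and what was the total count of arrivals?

n = 4 one-hour windows with total 12 arrivals

Gamma–Poisson conjugacy: posterior shape = α + Σxᵢ, posterior rate = β + n.
Matching: Σxᵢ = 37 − 25 = 12 and n = 20 − 16 = 4.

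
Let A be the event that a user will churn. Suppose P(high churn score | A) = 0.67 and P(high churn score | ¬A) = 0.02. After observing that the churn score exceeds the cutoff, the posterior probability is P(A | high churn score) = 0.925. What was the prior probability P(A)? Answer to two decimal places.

P(A) = 0.27

Bayes' rule in odds form gives O(A|E) = O(A)·[P(E|A)/P(E|¬A)], hence O(A) = O(A|E)/LR.
Posterior odds = 0.925/(1−0.925) = 12.3333. LR = 0.67/0.02 = 33.5000.
Prior odds = 12.3333/33.5000 = 0.3682, so P(A) = 0.3682/(1+0.3682) ≈ 0.27.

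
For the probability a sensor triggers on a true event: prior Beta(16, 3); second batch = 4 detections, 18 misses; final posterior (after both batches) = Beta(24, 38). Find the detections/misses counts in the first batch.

4 detections and 17 misses

Sequential conjugate updates are equivalent to a single update on the pooled data, so total successes = posterior α − prior α and total failures = posterior β − prior β.
Total across both batches: 24−16=8 detections, 38−3=35 misses.
Subtract the second batch: 8−4=4 detections and 35−18=17 misses.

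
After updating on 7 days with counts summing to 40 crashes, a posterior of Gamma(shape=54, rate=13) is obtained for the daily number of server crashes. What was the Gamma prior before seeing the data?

Gamma(shape=14, rate=6)

A Gamma(α, β) prior (rate parametrization) on a Poisson rate with n observations summing to S gives posterior Gamma(α+S, β+n).
So α = 54 − 40 = 14 and β = 13 − 7 = 6.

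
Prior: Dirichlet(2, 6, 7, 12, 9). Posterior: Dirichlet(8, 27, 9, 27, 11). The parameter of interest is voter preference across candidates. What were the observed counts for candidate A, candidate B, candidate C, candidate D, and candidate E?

For a Dirichlet(α) prior with multinomial counts c, the posterior is Dirichlet(α + c) componentwise.
Counts are posterior − prior componentwise: 8−2=6, 27−6=21, 9−7=2, 27−12=15, 11−9=2.

counts (6, 21, 2, 15, 2)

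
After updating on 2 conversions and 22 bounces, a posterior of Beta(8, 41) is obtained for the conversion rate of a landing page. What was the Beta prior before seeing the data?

A Beta(α, β) prior with s successes and f failures in binomial data gives a Beta(α+s, β+f) posterior.
Subtract the data counts: 8−2=6, 41−22=19.

Beta(6, 19)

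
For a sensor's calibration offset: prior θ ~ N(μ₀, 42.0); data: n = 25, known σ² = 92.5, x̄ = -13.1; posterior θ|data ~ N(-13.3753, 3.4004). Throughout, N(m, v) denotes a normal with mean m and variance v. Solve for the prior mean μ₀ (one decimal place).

μ₀ = -16.5

With known observation variance, the Normal–Normal posterior has precision τ_n = τ₀ + n/σ² and mean μ_n = (τ₀μ₀ + (n/σ²)x̄)/τ_n.
Here τ₀ = 1/42.0 = 0.023810 and τ_data = 25/92.5 = 0.270270, so τ_n = 0.294080.
Rearranging for μ₀: μ₀ = (μ_n·τ_n − τ_data·x̄)/τ₀ = (-13.3753·0.294080 − 0.270270·-13.1) / 0.023810 = -0.392871/0.023810 ≈ -16.5.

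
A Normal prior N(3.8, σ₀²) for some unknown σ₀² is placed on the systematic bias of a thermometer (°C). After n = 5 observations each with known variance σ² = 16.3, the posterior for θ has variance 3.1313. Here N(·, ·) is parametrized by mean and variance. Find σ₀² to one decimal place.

σ₀² = 79.3

For the Normal–Normal model with known σ², precisions add: τ_n = τ₀ + n/σ².
So 1/σ₀² = 1/3.1313 − 5/16.3 = 0.319356 − 0.306748 = 0.012608.
Hence σ₀² = 1/0.012608 ≈ 79.3.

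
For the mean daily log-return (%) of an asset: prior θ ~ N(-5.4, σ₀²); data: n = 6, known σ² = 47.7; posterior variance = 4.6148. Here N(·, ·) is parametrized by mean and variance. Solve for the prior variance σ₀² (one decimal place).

σ₀² = 11.0

For the Normal–Normal model with known σ², precisions add: τ_n = τ₀ + n/σ².
So 1/σ₀² = 1/4.6148 − 6/47.7 = 0.216694 − 0.125786 = 0.090908.
Hence σ₀² = 1/0.090908 ≈ 11.0.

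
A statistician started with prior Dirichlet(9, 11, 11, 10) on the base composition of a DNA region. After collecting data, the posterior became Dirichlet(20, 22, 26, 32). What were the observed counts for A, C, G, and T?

counts (11, 11, 15, 22)

For a Dirichlet(α) prior with multinomial counts c, the posterior is Dirichlet(α + c) componentwise.
Counts are posterior − prior componentwise: 20−9=11, 22−11=11, 26−11=15, 32−10=22.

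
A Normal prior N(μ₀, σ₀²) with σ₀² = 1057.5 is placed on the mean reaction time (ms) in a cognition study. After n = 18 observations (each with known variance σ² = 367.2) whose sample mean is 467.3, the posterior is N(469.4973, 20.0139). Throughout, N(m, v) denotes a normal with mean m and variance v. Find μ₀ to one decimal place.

μ₀ = 583.4

With known observation variance, the Normal–Normal posterior has precision τ_n = τ₀ + n/σ² and mean μ_n = (τ₀μ₀ + (n/σ²)x̄)/τ_n.
Here τ₀ = 1/1057.5 = 0.000946 and τ_data = 18/367.2 = 0.049020, so τ_n = 0.049966.
Rearranging for μ₀: μ₀ = (μ_n·τ_n − τ_data·x̄)/τ₀ = (469.4973·0.049966 − 0.049020·467.3) / 0.000946 = 0.551856/0.000946 ≈ 583.4.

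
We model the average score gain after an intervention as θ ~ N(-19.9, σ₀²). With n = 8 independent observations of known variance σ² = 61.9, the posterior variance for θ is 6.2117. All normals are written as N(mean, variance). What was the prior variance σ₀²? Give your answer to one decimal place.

σ₀² = 31.5

Posterior precision equals prior precision plus data precision: 1/σ_n² = 1/σ₀² + n/σ².
So 1/σ₀² = 1/6.2117 − 8/61.9 = 0.160987 − 0.129241 = 0.031746.
Hence σ₀² = 1/0.031746 ≈ 31.5.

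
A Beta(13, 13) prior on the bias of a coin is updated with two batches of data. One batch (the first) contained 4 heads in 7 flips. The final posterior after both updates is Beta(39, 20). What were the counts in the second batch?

22 heads and 4 tails

Because Beta–binomial updating is additive in the counts, the combined data contributed (α_post−α_prior, β_post−β_prior) successes and failures.
Total across both batches: 39−13=26 heads, 20−13=7 tails.
Subtract the first batch: 26−4=22 heads and 7−3=4 tails.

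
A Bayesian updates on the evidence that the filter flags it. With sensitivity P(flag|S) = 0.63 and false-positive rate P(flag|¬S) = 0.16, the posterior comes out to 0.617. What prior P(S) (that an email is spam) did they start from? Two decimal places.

P(S) = 0.29

Bayes' rule in odds form gives O(S|E) = O(S)·[P(E|S)/P(E|¬S)], hence O(S) = O(S|E)/LR.
Posterior odds = 0.617/(1−0.617) = 1.6110. LR = 0.63/0.16 = 3.9375.
Prior odds = 1.6110/3.9375 = 0.4091, so P(S) = 0.4091/(1+0.4091) ≈ 0.29.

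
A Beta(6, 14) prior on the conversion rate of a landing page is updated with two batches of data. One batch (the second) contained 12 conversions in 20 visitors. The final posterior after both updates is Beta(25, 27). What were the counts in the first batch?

Because Beta–binomial updating is additive in the counts, the combined data contributed (α_post−α_prior, β_post−β_prior) successes and failures.
Total across both batches: 25−6=19 conversions, 27−14=13 bounces.
Subtract the second batch: 19−12=7 conversions and 13−8=5 bounces.

7 conversions and 5 bounces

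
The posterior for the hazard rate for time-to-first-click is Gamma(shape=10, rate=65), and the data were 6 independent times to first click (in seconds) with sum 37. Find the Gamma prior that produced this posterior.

For an exponential likelihood with a Gamma(α, β) prior on the rate, n observations with total T give posterior Gamma(α+n, β+T).
So α = 10 − 6 = 4 and β = 65 − 37 = 28.

Gamma(shape=4, rate=28)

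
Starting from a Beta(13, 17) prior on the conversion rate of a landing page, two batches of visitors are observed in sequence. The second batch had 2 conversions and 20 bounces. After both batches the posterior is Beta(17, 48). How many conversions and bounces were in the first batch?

2 conversions and 11 bounces

Sequential conjugate updates are equivalent to a single update on the pooled data, so total successes = posterior α − prior α and total failures = posterior β − prior β.
Total across both batches: 17−13=4 conversions, 48−17=31 bounces.
Subtract the second batch: 4−2=2 conversions and 31−20=11 bounces.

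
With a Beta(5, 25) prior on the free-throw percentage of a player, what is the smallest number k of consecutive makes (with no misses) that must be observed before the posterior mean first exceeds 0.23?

After k makes and 0 misses the posterior is Beta(5+k, 25), with mean (5+k)/(5+25+k).
Set (5+k)/(30+k) > 0.23 and solve: k > (0.23·30 − 5)/(1 − 0.23) = 2.468.
The smallest integer exceeding 2.468 is 3, and checking k=3: (8)/(33) = 0.2424 > 0.23.

k = 3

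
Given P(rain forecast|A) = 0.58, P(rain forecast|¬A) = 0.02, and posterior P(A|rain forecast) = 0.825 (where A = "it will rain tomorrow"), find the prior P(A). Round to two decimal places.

Bayes' rule in odds form gives O(A|E) = O(A)·[P(E|A)/P(E|¬A)], hence O(A) = O(A|E)/LR.
Posterior odds = 0.825/(1−0.825) = 4.7143. LR = 0.58/0.02 = 29.0000.
Prior odds = 4.7143/29.0000 = 0.1626, so P(A) = 0.1626/(1+0.1626) ≈ 0.14.

P(A) = 0.14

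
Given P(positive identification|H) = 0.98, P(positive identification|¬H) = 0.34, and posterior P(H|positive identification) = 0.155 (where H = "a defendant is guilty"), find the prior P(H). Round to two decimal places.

P(H) = 0.06

In odds form, posterior odds = prior odds × likelihood ratio, so prior odds = posterior odds ÷ LR.
Posterior odds = 0.155/(1−0.155) = 0.1834. LR = 0.98/0.34 = 2.8824.
Prior odds = 0.1834/2.8824 = 0.0636, so P(H) = 0.0636/(1+0.0636) ≈ 0.06.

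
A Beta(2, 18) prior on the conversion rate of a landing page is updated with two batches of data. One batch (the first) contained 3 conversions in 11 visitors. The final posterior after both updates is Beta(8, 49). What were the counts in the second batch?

3 conversions and 23 bounces

Because Beta–binomial updating is additive in the counts, the combined data contributed (α_post−α_prior, β_post−β_prior) successes and failures.
Total across both batches: 8−2=6 conversions, 49−18=31 bounces.
Subtract the first batch: 6−3=3 conversions and 31−8=23 bounces.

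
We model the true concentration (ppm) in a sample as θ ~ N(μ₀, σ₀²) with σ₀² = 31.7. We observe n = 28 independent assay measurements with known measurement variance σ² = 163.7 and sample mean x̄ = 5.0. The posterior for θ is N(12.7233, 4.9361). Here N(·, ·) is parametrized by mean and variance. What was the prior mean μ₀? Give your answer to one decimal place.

μ₀ = 54.6

With known observation variance, the Normal–Normal posterior has precision τ_n = τ₀ + n/σ² and mean μ_n = (τ₀μ₀ + (n/σ²)x̄)/τ_n.
Here τ₀ = 1/31.7 = 0.031546 and τ_data = 28/163.7 = 0.171045, so τ_n = 0.202591.
Rearranging for μ₀: μ₀ = (μ_n·τ_n − τ_data·x̄)/τ₀ = (12.7233·0.202591 − 0.171045·5.0) / 0.031546 = 1.722401/0.031546 ≈ 54.6.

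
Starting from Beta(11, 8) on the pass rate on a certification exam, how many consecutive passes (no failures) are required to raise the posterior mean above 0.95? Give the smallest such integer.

After k passes and 0 failures the posterior is Beta(11+k, 8), with mean (11+k)/(11+8+k).
Set (11+k)/(19+k) > 0.95 and solve: k > (0.95·19 − 11)/(1 − 0.95) = 141.000.
The smallest integer exceeding 141.000 is 142.

k = 142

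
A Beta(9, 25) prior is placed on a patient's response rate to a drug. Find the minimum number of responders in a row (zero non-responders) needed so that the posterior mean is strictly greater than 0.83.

k = 114

After k responders and 0 non-responders the posterior is Beta(9+k, 25), with mean (9+k)/(9+25+k).
Set (9+k)/(34+k) > 0.83 and solve: k > (0.83·34 − 9)/(1 − 0.83) = 113.059.
The smallest integer exceeding 113.059 is 114.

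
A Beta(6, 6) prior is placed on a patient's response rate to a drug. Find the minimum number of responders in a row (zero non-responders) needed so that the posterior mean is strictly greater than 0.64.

k = 5

After k responders and 0 non-responders the posterior is Beta(6+k, 6), with mean (6+k)/(6+6+k).
Set (6+k)/(12+k) > 0.64 and solve: k > (0.64·12 − 6)/(1 − 0.64) = 4.667.
The smallest integer exceeding 4.667 is 5, and checking k=5: (11)/(17) = 0.6471 > 0.64.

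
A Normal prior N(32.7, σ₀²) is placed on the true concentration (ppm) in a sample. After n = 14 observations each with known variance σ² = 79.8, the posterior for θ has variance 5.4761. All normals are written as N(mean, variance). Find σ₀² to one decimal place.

σ₀² = 139.4

For the Normal–Normal model with known σ², precisions add: τ_n = τ₀ + n/σ².
So 1/σ₀² = 1/5.4761 − 14/79.8 = 0.182612 − 0.175439 = 0.007173.
Hence σ₀² = 1/0.007173 ≈ 139.4.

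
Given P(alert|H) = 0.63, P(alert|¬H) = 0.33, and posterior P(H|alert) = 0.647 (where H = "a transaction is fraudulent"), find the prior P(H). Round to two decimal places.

P(H) = 0.49

Bayes' rule in odds form gives O(H|E) = O(H)·[P(E|H)/P(E|¬H)], hence O(H) = O(H|E)/LR.
Posterior odds = 0.647/(1−0.647) = 1.8329. LR = 0.63/0.33 = 1.9091.
Prior odds = 1.8329/1.9091 = 0.9601, so P(H) = 0.9601/(1+0.9601) ≈ 0.49.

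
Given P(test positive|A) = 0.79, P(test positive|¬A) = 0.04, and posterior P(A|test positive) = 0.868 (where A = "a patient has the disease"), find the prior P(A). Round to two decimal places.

Bayes' rule in odds form gives O(A|E) = O(A)·[P(E|A)/P(E|¬A)], hence O(A) = O(A|E)/LR.
Posterior odds = 0.868/(1−0.868) = 6.5758. LR = 0.79/0.04 = 19.7500.
Prior odds = 6.5758/19.7500 = 0.3330, so P(A) = 0.3330/(1+0.3330) ≈ 0.25.

P(A) = 0.25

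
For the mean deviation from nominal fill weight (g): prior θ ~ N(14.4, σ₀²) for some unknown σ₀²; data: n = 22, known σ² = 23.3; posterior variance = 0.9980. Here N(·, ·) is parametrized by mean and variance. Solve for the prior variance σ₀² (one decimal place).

σ₀² = 17.3

Posterior precision equals prior precision plus data precision: 1/σ_n² = 1/σ₀² + n/σ².
So 1/σ₀² = 1/0.9980 − 22/23.3 = 1.002004 − 0.944206 = 0.057798.
Hence σ₀² = 1/0.057798 ≈ 17.3.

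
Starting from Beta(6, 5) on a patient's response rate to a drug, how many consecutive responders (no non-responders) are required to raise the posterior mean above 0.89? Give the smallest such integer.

After k responders and 0 non-responders the posterior is Beta(6+k, 5), with mean (6+k)/(6+5+k).
Set (6+k)/(11+k) > 0.89 and solve: k > (0.89·11 − 6)/(1 − 0.89) = 34.455.
The smallest integer exceeding 34.455 is 35.

k = 35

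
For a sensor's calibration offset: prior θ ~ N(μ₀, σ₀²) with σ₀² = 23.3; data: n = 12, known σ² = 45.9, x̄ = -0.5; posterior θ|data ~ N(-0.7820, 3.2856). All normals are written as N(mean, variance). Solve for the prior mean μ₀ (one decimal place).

With known observation variance, the Normal–Normal posterior has precision τ_n = τ₀ + n/σ² and mean μ_n = (τ₀μ₀ + (n/σ²)x̄)/τ_n.
Here τ₀ = 1/23.3 = 0.042918 and τ_data = 12/45.9 = 0.261438, so τ_n = 0.304356.
Rearranging for μ₀: μ₀ = (μ_n·τ_n − τ_data·x̄)/τ₀ = (-0.7820·0.304356 − 0.261438·-0.5) / 0.042918 = -0.107287/0.042918 ≈ -2.5.

μ₀ = -2.5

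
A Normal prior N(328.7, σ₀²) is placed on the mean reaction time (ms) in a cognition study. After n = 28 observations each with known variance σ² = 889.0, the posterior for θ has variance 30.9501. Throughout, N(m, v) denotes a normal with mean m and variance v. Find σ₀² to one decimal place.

For the Normal–Normal model with known σ², precisions add: τ_n = τ₀ + n/σ².
So 1/σ₀² = 1/30.9501 − 28/889.0 = 0.032310 − 0.031496 = 0.000814.
Hence σ₀² = 1/0.000814 ≈ 1228.5.

σ₀² = 1228.5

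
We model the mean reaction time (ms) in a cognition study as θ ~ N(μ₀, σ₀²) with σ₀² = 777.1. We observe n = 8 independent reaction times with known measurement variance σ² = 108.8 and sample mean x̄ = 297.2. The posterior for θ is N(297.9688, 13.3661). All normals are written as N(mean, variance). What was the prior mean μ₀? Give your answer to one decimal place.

With known observation variance, the Normal–Normal posterior has precision τ_n = τ₀ + n/σ² and mean μ_n = (τ₀μ₀ + (n/σ²)x̄)/τ_n.
Here τ₀ = 1/777.1 = 0.001287 and τ_data = 8/108.8 = 0.073529, so τ_n = 0.074816.
Rearranging for μ₀: μ₀ = (μ_n·τ_n − τ_data·x̄)/τ₀ = (297.9688·0.074816 − 0.073529·297.2) / 0.001287 = 0.440015/0.001287 ≈ 341.9.

μ₀ = 341.9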